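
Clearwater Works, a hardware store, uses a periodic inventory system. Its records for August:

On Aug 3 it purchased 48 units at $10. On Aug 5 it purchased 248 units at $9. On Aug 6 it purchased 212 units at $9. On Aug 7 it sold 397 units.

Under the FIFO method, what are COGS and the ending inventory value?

COGS = $3,621; ending inventory = $999

Aug 7, 397 sold [FIFO — oldest first]: 48 @ $10 + 248 @ $9 + 101 @ $9 = $3,621
Ending inventory: 111 @ $9 = $999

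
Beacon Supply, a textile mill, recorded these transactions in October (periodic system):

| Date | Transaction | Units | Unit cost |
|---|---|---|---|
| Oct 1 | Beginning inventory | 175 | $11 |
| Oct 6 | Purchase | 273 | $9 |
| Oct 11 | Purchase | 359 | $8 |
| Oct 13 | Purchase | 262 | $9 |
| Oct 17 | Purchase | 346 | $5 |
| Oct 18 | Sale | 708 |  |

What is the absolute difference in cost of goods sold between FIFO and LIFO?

FIFO COGS: 175 @ $11 + 273 @ $9 + 260 @ $8 = $6,462
LIFO COGS: 346 @ $5 + 262 @ $9 + 100 @ $8 = $4,888
Difference = |$6,462 − $4,888| = $1,574

$1,574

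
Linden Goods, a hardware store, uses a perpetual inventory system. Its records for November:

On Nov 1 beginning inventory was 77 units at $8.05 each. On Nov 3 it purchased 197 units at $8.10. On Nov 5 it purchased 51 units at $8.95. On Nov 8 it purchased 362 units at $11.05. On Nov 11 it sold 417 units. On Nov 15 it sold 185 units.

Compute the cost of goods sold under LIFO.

COGS = $5,987.45

Nov 11, 417 sold [LIFO — newest first]: 362 @ $11.05 + 51 @ $8.95 + 4 @ $8.10 = $4,488.95
Nov 15, 185 sold [LIFO — newest first]: 185 @ $8.10 = $1,498.50
Total COGS = $4,488.95 + $1,498.50 = $5,987.45
Ending inventory: 77 @ $8.05 + 8 @ $8.10 = $684.65
Check: goods available $6,672.10 = COGS $5,987.45 + ending $684.65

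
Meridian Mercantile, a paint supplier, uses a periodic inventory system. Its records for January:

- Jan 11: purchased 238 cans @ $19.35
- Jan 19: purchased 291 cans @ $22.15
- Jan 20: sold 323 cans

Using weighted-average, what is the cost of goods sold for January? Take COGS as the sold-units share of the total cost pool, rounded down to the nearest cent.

COGS = $6,747.55

Jan 20, sell 323: 323/529 × $11,050.95 → $6,747.55
Ending inventory (cost pool remaining) = $4,303.40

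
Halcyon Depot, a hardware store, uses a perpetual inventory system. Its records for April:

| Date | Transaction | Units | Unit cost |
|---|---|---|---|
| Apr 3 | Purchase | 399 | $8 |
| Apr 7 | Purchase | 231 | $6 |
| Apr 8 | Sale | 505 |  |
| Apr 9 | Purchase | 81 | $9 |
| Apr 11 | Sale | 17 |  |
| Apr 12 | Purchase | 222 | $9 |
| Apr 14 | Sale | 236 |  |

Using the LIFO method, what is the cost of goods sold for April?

COGS = $5,855

Apr 8, 505 sold [LIFO — newest first]: 231 @ $6 + 274 @ $8 = $3,578
Apr 11, 17 sold [LIFO — newest first]: 17 @ $9 = $153
Apr 14, 236 sold [LIFO — newest first]: 222 @ $9 + 14 @ $9 = $2,124
Total COGS = $3,578 + $153 + $2,124 = $5,855
Ending inventory: 125 @ $8 + 50 @ $9 = $1,450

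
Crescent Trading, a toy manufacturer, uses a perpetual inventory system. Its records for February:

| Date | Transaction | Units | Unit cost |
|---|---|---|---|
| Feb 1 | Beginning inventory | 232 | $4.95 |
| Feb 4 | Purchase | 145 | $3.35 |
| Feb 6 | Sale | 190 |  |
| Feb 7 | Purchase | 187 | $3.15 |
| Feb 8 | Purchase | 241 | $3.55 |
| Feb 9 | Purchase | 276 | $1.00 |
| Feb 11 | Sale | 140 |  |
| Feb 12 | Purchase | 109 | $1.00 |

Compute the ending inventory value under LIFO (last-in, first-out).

Feb 6, 190 sold [LIFO — newest first]: 145 @ $3.35 + 45 @ $4.95 = $708.50
Feb 11, 140 sold [LIFO — newest first]: 140 @ $1.00 = $140.00
Total COGS = $708.50 + $140.00 = $848.50
Ending inventory: 187 @ $4.95 + 187 @ $3.15 + 241 @ $3.55 + 136 @ $1.00 + 109 @ $1.00 = $2,615.25

Ending inventory = $2,615.25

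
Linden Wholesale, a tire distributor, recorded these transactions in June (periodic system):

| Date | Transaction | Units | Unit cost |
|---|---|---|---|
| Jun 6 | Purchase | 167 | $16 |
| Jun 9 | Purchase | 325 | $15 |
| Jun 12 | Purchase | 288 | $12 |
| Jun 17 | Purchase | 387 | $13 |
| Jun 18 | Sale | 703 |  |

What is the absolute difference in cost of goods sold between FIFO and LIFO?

FIFO COGS: 167 @ $16 + 325 @ $15 + 211 @ $12 = $10,079
LIFO COGS: 387 @ $13 + 288 @ $12 + 28 @ $15 = $8,907
Difference = |$10,079 − $8,907| = $1,172

$1,172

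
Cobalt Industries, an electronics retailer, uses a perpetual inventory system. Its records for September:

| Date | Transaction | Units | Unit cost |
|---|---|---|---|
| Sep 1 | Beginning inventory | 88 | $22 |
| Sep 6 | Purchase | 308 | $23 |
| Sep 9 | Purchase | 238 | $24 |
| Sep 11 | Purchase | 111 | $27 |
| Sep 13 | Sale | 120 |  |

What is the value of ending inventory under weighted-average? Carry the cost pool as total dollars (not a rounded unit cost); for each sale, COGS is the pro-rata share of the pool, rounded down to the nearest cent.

Ending inventory = $14,873.33

After Sep 1: 88 on hand, pool $1,936.00 (≈ $22.0000 each)
After Sep 6: 396 on hand, pool $9,020.00 (≈ $22.7778 each)
After Sep 9: 634 on hand, pool $14,732.00 (≈ $23.2366 each)
After Sep 11: 745 on hand, pool $17,729.00 (≈ $23.7973 each)
Sep 13, sell 120: 120/745 × $17,729.00 → $2,855.67
Ending inventory (cost pool remaining) = $14,873.33
Check: goods available $17,729.00 = COGS $2,855.67 + ending $14,873.33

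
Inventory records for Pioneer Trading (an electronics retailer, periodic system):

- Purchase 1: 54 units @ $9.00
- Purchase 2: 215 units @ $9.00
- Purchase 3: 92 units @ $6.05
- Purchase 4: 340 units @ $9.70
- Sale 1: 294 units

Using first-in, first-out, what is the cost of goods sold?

COGS = $2,572.25

Sale 1 (294) [FIFO — oldest first]: 54 @ $9.00 + 215 @ $9.00 + 25 @ $6.05 = $2,572.25
Ending inventory: 67 @ $6.05 + 340 @ $9.70 = $3,703.35
Check: goods available $6,275.60 = COGS $2,572.25 + ending $3,703.35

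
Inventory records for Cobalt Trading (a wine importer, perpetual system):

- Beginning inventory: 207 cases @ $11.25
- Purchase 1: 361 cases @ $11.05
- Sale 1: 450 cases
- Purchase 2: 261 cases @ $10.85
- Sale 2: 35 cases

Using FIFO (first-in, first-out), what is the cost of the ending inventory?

Sale 1 (450) [FIFO — oldest first]: 207 @ $11.25 + 243 @ $11.05 = $5,013.90
Sale 2 (35) [FIFO — oldest first]: 35 @ $11.05 = $386.75
Total COGS = $5,013.90 + $386.75 = $5,400.65
Ending inventory: 83 @ $11.05 + 261 @ $10.85 = $3,749.00
Check: goods available $9,149.65 = COGS $5,400.65 + ending $3,749.00

Ending inventory = $3,749.00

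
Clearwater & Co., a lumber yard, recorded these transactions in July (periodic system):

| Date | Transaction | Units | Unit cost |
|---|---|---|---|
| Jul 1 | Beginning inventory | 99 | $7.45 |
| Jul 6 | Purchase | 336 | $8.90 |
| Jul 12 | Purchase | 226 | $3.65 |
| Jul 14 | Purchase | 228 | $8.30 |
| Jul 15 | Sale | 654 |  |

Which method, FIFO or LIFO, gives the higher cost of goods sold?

FIFO COGS: 99 @ $7.45 + 336 @ $8.90 + 219 @ $3.65 = $4,527.30
LIFO COGS: 228 @ $8.30 + 226 @ $3.65 + 200 @ $8.90 = $4,497.30

FIFO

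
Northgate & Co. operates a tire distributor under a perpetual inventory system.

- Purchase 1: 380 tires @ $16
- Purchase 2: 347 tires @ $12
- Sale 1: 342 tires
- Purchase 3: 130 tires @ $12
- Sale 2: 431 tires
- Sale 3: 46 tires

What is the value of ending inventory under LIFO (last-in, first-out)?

Sale 1 (342) [LIFO — newest first]: 342 @ $12 = $4,104
Sale 2 (431) [LIFO — newest first]: 130 @ $12 + 5 @ $12 + 296 @ $16 = $6,356
Sale 3 (46) [LIFO — newest first]: 46 @ $16 = $736
Total COGS = $4,104 + $6,356 + $736 = $11,196
Ending inventory: 38 @ $16 = $608

Ending inventory = $608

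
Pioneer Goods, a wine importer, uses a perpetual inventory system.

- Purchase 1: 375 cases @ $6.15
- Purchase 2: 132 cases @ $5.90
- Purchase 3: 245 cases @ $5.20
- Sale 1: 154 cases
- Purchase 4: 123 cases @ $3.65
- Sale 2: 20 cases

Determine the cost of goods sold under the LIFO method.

COGS = $873.80

Sale 1 (154) [LIFO — newest first]: 154 @ $5.20 = $800.80
Sale 2 (20) [LIFO — newest first]: 20 @ $3.65 = $73.00
Total COGS = $800.80 + $73.00 = $873.80
Ending inventory: 375 @ $6.15 + 132 @ $5.90 + 91 @ $5.20 + 103 @ $3.65 = $3,934.20
Check: goods available $4,808.00 = COGS $873.80 + ending $3,934.20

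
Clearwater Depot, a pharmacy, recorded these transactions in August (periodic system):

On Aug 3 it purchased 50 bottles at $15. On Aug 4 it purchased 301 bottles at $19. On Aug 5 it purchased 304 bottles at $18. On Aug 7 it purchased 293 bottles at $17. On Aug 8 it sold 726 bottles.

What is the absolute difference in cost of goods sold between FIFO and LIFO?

$244

FIFO COGS: 50 @ $15 + 301 @ $19 + 304 @ $18 + 71 @ $17 = $13,148
LIFO COGS: 293 @ $17 + 304 @ $18 + 129 @ $19 = $12,904
Difference = |$13,148 − $12,904| = $244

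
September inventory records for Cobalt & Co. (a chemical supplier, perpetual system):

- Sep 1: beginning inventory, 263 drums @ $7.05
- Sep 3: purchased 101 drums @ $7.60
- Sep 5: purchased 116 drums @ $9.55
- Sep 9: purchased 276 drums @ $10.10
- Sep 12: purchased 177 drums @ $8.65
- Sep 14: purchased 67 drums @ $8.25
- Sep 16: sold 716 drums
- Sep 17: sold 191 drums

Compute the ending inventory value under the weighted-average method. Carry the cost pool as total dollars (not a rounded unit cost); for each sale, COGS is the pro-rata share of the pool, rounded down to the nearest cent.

Ending inventory = $799.89

After Sep 1: 263 on hand, pool $1,854.15 (≈ $7.0500 each)
After Sep 3: 364 on hand, pool $2,621.75 (≈ $7.2026 each)
After Sep 5: 480 on hand, pool $3,729.55 (≈ $7.7699 each)
After Sep 9: 756 on hand, pool $6,517.15 (≈ $8.6206 each)
After Sep 12: 933 on hand, pool $8,048.20 (≈ $8.6262 each)
After Sep 14: 1000 on hand, pool $8,600.95 (≈ $8.6010 each)
Sep 16, sell 716: 716/1000 × $8,600.95 → $6,158.28
Sep 17, sell 191: 191/284 × $2,442.67 → $1,642.78
Total COGS = $6,158.28 + $1,642.78 = $7,801.06
Ending inventory (cost pool remaining) = $799.89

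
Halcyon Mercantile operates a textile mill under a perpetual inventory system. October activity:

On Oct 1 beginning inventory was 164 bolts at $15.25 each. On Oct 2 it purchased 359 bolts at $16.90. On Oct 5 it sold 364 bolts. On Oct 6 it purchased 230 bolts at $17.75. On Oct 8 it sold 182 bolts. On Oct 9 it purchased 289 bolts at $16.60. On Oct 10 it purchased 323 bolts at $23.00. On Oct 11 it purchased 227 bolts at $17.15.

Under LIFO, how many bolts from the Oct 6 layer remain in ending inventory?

48

Oct 5, 364 sold [LIFO — newest first]: 359 @ $16.90 + 5 @ $15.25 = $6,143.35
Oct 8, 182 sold [LIFO — newest first]: 182 @ $17.75 = $3,230.50
Total COGS = $6,143.35 + $3,230.50 = $9,373.85
Ending inventory: 159 @ $15.25 + 48 @ $17.75 + 289 @ $16.60 + 323 @ $23.00 + 227 @ $17.15 = $19,396.20
Check: goods available $28,770.05 = COGS $9,373.85 + ending $19,396.20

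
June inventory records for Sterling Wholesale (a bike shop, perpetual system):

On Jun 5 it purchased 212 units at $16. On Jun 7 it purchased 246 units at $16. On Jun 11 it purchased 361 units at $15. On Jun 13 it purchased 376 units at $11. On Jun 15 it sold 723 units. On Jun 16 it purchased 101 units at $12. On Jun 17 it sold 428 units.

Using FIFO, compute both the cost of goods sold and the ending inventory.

COGS = $16,395; ending inventory = $1,696

Jun 15, 723 sold [FIFO — oldest first]: 212 @ $16 + 246 @ $16 + 265 @ $15 = $11,303
Jun 17, 428 sold [FIFO — oldest first]: 96 @ $15 + 332 @ $11 = $5,092
Total COGS = $11,303 + $5,092 = $16,395
Ending inventory: 44 @ $11 + 101 @ $12 = $1,696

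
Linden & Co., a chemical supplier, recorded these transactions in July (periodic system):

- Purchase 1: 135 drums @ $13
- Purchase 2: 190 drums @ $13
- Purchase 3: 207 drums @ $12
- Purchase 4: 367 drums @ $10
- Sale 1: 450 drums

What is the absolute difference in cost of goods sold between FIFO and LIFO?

$1,059

FIFO COGS: 135 @ $13 + 190 @ $13 + 125 @ $12 = $5,725
LIFO COGS: 367 @ $10 + 83 @ $12 = $4,666
Difference = |$5,725 − $4,666| = $1,059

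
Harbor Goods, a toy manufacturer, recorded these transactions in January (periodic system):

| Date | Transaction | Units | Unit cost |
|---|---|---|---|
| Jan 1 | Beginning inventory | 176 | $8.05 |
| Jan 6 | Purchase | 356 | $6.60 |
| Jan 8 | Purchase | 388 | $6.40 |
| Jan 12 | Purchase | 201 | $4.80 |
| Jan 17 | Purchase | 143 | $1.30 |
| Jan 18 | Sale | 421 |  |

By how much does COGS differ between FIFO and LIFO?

$1,390.30

FIFO COGS: 176 @ $8.05 + 245 @ $6.60 = $3,033.80
LIFO COGS: 143 @ $1.30 + 201 @ $4.80 + 77 @ $6.40 = $1,643.50
Difference = |$3,033.80 − $1,643.50| = $1,390.30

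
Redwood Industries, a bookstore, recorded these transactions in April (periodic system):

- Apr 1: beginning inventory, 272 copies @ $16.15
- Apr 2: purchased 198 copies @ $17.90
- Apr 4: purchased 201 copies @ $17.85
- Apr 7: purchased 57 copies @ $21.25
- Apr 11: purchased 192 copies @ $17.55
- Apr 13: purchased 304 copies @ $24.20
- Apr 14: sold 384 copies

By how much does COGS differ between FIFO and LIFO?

$2,363.20

FIFO COGS: 272 @ $16.15 + 112 @ $17.90 = $6,397.60
LIFO COGS: 304 @ $24.20 + 80 @ $17.55 = $8,760.80
Difference = |$6,397.60 − $8,760.80| = $2,363.20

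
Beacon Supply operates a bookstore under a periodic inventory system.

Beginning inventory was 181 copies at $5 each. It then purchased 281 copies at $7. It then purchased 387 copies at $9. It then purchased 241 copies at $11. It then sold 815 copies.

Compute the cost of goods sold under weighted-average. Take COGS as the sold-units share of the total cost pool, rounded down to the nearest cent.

Sale 1, sell 815: 815/1090 × $9,006.00 → $6,733.84
Ending inventory (cost pool remaining) = $2,272.16

COGS = $6,733.84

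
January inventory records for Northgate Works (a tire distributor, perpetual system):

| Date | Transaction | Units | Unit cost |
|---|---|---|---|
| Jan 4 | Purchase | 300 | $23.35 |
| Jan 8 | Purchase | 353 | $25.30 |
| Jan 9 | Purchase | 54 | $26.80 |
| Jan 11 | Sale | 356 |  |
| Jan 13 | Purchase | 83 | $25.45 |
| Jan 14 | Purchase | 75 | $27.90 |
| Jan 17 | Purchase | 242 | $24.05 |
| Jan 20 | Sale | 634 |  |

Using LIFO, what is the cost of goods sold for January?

COGS = $24,676.10

Jan 11, 356 sold [LIFO — newest first]: 54 @ $26.80 + 302 @ $25.30 = $9,087.80
Jan 20, 634 sold [LIFO — newest first]: 242 @ $24.05 + 75 @ $27.90 + 83 @ $25.45 + 51 @ $25.30 + 183 @ $23.35 = $15,588.30
Total COGS = $9,087.80 + $15,588.30 = $24,676.10
Ending inventory: 117 @ $23.35 = $2,731.95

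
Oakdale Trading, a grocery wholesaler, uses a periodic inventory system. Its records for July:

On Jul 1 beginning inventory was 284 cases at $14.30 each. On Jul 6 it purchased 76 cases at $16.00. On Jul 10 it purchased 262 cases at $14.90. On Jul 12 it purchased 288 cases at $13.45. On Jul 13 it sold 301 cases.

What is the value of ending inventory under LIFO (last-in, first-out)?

Jul 13, 301 sold [LIFO — newest first]: 288 @ $13.45 + 13 @ $14.90 = $4,067.30
Ending inventory: 284 @ $14.30 + 76 @ $16.00 + 249 @ $14.90 = $8,987.30

Ending inventory = $8,987.30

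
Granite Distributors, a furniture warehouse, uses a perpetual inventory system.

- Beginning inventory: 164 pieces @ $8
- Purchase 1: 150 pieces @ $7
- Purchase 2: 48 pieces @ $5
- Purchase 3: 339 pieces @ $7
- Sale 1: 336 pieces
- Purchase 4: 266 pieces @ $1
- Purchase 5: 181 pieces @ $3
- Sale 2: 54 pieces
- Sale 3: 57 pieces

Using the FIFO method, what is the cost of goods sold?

COGS = $3,197

Sale 1 (336) [FIFO — oldest first]: 164 @ $8 + 150 @ $7 + 22 @ $5 = $2,472
Sale 2 (54) [FIFO — oldest first]: 26 @ $5 + 28 @ $7 = $326
Sale 3 (57) [FIFO — oldest first]: 57 @ $7 = $399
Total COGS = $2,472 + $326 + $399 = $3,197
Ending inventory: 254 @ $7 + 266 @ $1 + 181 @ $3 = $2,587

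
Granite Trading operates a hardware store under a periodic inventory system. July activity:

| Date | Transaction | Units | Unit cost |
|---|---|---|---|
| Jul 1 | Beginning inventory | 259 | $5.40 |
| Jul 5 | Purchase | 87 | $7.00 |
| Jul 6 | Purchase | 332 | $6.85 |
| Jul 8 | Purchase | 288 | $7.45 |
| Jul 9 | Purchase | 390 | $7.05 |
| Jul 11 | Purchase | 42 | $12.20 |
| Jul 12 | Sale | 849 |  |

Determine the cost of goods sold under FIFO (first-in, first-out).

Jul 12, 849 sold [FIFO — oldest first]: 259 @ $5.40 + 87 @ $7.00 + 332 @ $6.85 + 171 @ $7.45 = $5,555.75
Ending inventory: 117 @ $7.45 + 390 @ $7.05 + 42 @ $12.20 = $4,133.55

COGS = $5,555.75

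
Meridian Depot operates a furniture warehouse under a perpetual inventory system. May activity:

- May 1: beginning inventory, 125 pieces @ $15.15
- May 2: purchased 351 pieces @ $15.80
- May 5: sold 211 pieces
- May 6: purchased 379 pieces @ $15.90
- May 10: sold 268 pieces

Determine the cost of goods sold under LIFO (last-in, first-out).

COGS = $7,595.00

May 5, 211 sold [LIFO — newest first]: 211 @ $15.80 = $3,333.80
May 10, 268 sold [LIFO — newest first]: 268 @ $15.90 = $4,261.20
Total COGS = $3,333.80 + $4,261.20 = $7,595.00
Ending inventory: 125 @ $15.15 + 140 @ $15.80 + 111 @ $15.90 = $5,870.65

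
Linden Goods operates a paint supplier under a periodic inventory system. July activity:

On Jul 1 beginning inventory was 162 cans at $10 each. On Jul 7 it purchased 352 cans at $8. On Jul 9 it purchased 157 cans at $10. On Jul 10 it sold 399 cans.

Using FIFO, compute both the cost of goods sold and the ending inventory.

Jul 10, 399 sold [FIFO — oldest first]: 162 @ $10 + 237 @ $8 = $3,516
Ending inventory: 115 @ $8 + 157 @ $10 = $2,490

COGS = $3,516; ending inventory = $2,490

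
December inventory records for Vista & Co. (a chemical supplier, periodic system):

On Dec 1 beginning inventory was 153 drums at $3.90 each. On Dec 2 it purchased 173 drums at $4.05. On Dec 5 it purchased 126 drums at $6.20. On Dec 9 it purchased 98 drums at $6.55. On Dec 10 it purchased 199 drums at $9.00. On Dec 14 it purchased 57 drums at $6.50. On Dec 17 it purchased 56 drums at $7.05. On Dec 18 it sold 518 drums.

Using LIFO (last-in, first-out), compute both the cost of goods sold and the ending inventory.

COGS = $3,867.80; ending inventory = $1,408.95

Dec 18, 518 sold [LIFO — newest first]: 56 @ $7.05 + 57 @ $6.50 + 199 @ $9.00 + 98 @ $6.55 + 108 @ $6.20 = $3,867.80
Ending inventory: 153 @ $3.90 + 173 @ $4.05 + 18 @ $6.20 = $1,408.95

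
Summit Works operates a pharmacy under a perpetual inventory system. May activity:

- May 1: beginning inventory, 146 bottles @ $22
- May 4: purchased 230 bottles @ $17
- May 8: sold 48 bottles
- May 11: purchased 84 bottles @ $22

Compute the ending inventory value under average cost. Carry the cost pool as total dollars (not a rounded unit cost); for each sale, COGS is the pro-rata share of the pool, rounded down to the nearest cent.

Ending inventory = $8,060.81

After May 1: 146 on hand, pool $3,212.00 (≈ $22.0000 each)
After May 4: 376 on hand, pool $7,122.00 (≈ $18.9415 each)
May 8, sell 48: 48/376 × $7,122.00 → $909.19
After May 11: 412 on hand, pool $8,060.81 (≈ $19.5651 each)
Ending inventory (cost pool remaining) = $8,060.81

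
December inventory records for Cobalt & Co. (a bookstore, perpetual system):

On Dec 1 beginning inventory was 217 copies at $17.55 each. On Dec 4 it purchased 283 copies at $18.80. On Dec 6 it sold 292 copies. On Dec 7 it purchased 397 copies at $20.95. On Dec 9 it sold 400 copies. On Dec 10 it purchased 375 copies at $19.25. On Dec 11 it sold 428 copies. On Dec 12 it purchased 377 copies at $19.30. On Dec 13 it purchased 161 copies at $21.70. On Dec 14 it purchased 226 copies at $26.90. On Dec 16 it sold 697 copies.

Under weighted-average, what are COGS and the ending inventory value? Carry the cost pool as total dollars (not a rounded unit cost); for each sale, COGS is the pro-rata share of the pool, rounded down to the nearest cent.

COGS = $36,775.98; ending inventory = $4,737.87

After Dec 1: 217 on hand, pool $3,808.35 (≈ $17.5500 each)
After Dec 4: 500 on hand, pool $9,128.75 (≈ $18.2575 each)
Dec 6, sell 292: 292/500 × $9,128.75 → $5,331.19
After Dec 7: 605 on hand, pool $12,114.71 (≈ $20.0243 each)
Dec 9, sell 400: 400/605 × $12,114.71 → $8,009.72
After Dec 10: 580 on hand, pool $11,323.74 (≈ $19.5237 each)
Dec 11, sell 428: 428/580 × $11,323.74 → $8,356.13
After Dec 12: 529 on hand, pool $10,243.71 (≈ $19.3643 each)
After Dec 13: 690 on hand, pool $13,737.41 (≈ $19.9093 each)
After Dec 14: 916 on hand, pool $19,816.81 (≈ $21.6341 each)
Dec 16, sell 697: 697/916 × $19,816.81 → $15,078.94
Total COGS = $5,331.19 + $8,009.72 + $8,356.13 + $15,078.94 = $36,775.98
Ending inventory (cost pool remaining) = $4,737.87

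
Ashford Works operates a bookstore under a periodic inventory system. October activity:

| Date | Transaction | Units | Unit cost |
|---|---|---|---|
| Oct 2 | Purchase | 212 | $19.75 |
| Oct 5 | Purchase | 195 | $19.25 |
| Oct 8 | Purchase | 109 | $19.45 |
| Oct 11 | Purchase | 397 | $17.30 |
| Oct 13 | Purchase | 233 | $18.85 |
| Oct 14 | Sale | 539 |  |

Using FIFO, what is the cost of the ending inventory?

Ending inventory = $10,862.25

Oct 14, 539 sold [FIFO — oldest first]: 212 @ $19.75 + 195 @ $19.25 + 109 @ $19.45 + 23 @ $17.30 = $10,458.70
Ending inventory: 374 @ $17.30 + 233 @ $18.85 = $10,862.25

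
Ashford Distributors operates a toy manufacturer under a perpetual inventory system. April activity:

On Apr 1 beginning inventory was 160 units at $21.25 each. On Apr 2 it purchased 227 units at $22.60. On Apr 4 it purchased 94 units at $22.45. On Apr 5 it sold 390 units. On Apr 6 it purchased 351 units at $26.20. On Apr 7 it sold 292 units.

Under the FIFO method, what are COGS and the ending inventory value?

COGS = $15,906.70; ending inventory = $3,930.00

Apr 5, 390 sold [FIFO — oldest first]: 160 @ $21.25 + 227 @ $22.60 + 3 @ $22.45 = $8,597.55
Apr 7, 292 sold [FIFO — oldest first]: 91 @ $22.45 + 201 @ $26.20 = $7,309.15
Total COGS = $8,597.55 + $7,309.15 = $15,906.70
Ending inventory: 150 @ $26.20 = $3,930.00
Check: goods available $19,836.70 = COGS $15,906.70 + ending $3,930.00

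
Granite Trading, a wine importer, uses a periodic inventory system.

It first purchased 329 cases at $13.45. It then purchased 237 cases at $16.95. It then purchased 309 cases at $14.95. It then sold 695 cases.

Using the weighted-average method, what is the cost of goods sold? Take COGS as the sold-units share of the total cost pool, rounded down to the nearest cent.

Sale 1, sell 695: 695/875 × $13,061.75 → $10,374.76
Ending inventory (cost pool remaining) = $2,686.99

COGS = $10,374.76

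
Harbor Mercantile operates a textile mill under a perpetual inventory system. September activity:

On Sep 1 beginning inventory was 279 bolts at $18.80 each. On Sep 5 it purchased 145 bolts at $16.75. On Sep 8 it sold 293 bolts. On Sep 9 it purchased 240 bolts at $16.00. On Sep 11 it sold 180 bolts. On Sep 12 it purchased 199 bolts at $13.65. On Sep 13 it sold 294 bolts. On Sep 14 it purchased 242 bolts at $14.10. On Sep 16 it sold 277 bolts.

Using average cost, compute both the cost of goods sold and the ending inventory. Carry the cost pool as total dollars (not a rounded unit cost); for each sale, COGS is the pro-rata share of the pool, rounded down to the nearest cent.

After Sep 1: 279 on hand, pool $5,245.20 (≈ $18.8000 each)
After Sep 5: 424 on hand, pool $7,673.95 (≈ $18.0989 each)
Sep 8, sell 293: 293/424 × $7,673.95 → $5,302.98
After Sep 9: 371 on hand, pool $6,210.97 (≈ $16.7412 each)
Sep 11, sell 180: 180/371 × $6,210.97 → $3,013.40
After Sep 12: 390 on hand, pool $5,913.92 (≈ $15.1639 each)
Sep 13, sell 294: 294/390 × $5,913.92 → $4,458.18
After Sep 14: 338 on hand, pool $4,867.94 (≈ $14.4022 each)
Sep 16, sell 277: 277/338 × $4,867.94 → $3,989.40
Total COGS = $5,302.98 + $3,013.40 + $4,458.18 + $3,989.40 = $16,763.96
Ending inventory (cost pool remaining) = $878.54

COGS = $16,763.96; ending inventory = $878.54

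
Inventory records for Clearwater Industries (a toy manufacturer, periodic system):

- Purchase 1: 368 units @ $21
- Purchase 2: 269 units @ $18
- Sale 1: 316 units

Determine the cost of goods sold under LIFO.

Sale 1 (316) [LIFO — newest first]: 269 @ $18 + 47 @ $21 = $5,829
Ending inventory: 321 @ $21 = $6,741
Check: goods available $12,570 = COGS $5,829 + ending $6,741

COGS = $5,829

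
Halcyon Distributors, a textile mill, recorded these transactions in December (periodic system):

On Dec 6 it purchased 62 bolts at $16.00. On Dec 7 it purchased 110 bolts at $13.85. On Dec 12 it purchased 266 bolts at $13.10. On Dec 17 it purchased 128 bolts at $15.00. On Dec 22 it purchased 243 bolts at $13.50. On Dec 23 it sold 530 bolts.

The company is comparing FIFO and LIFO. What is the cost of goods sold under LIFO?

FIFO COGS: 62 @ $16.00 + 110 @ $13.85 + 266 @ $13.10 + 92 @ $15.00 = $7,380.10
LIFO COGS: 243 @ $13.50 + 128 @ $15.00 + 159 @ $13.10 = $7,283.40

COGS = $7,283.40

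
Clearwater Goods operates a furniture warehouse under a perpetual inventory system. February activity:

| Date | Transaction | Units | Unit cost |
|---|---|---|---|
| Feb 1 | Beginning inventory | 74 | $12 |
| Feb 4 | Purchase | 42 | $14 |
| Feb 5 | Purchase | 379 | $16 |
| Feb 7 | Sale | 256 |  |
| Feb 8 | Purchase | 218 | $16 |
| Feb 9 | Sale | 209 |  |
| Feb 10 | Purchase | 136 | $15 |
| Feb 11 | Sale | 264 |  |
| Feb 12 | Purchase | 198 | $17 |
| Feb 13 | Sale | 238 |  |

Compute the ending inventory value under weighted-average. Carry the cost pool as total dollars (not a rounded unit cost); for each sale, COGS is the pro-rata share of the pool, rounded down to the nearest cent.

Ending inventory = $1,311.30

After Feb 1: 74 on hand, pool $888.00 (≈ $12.0000 each)
After Feb 4: 116 on hand, pool $1,476.00 (≈ $12.7241 each)
After Feb 5: 495 on hand, pool $7,540.00 (≈ $15.2323 each)
Feb 7, sell 256: 256/495 × $7,540.00 → $3,899.47
After Feb 8: 457 on hand, pool $7,128.53 (≈ $15.5985 each)
Feb 9, sell 209: 209/457 × $7,128.53 → $3,260.09
After Feb 10: 384 on hand, pool $5,908.44 (≈ $15.3866 each)
Feb 11, sell 264: 264/384 × $5,908.44 → $4,062.05
After Feb 12: 318 on hand, pool $5,212.39 (≈ $16.3912 each)
Feb 13, sell 238: 238/318 × $5,212.39 → $3,901.09
Total COGS = $3,899.47 + $3,260.09 + $4,062.05 + $3,901.09 = $15,122.70
Ending inventory (cost pool remaining) = $1,311.30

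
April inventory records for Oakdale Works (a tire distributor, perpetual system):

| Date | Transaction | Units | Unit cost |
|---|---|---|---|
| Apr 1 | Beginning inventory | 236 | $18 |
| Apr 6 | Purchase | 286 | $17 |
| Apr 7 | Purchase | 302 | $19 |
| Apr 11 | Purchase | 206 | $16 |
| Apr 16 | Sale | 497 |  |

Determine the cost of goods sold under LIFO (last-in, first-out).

Apr 16, 497 sold [LIFO — newest first]: 206 @ $16 + 291 @ $19 = $8,825
Ending inventory: 236 @ $18 + 286 @ $17 + 11 @ $19 = $9,319

COGS = $8,825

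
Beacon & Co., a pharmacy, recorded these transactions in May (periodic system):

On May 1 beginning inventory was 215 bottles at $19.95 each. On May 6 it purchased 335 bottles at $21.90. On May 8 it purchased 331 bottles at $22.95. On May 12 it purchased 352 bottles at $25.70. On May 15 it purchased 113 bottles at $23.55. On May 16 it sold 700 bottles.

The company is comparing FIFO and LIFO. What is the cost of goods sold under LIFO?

FIFO COGS: 215 @ $19.95 + 335 @ $21.90 + 150 @ $22.95 = $15,068.25
LIFO COGS: 113 @ $23.55 + 352 @ $25.70 + 235 @ $22.95 = $17,100.80

COGS = $17,100.80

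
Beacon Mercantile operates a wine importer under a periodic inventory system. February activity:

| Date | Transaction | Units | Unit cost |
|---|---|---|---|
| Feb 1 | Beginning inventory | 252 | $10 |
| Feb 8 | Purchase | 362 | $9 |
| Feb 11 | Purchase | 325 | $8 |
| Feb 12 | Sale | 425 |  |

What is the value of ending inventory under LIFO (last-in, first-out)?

Ending inventory = $4,878

Feb 12, 425 sold [LIFO — newest first]: 325 @ $8 + 100 @ $9 = $3,500
Ending inventory: 252 @ $10 + 262 @ $9 = $4,878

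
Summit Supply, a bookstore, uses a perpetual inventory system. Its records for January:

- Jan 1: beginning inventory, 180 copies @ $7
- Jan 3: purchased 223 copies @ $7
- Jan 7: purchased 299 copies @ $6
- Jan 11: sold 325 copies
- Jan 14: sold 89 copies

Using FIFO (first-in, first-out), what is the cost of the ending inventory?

Ending inventory = $1,728

Jan 11, 325 sold [FIFO — oldest first]: 180 @ $7 + 145 @ $7 = $2,275
Jan 14, 89 sold [FIFO — oldest first]: 78 @ $7 + 11 @ $6 = $612
Total COGS = $2,275 + $612 = $2,887
Ending inventory: 288 @ $6 = $1,728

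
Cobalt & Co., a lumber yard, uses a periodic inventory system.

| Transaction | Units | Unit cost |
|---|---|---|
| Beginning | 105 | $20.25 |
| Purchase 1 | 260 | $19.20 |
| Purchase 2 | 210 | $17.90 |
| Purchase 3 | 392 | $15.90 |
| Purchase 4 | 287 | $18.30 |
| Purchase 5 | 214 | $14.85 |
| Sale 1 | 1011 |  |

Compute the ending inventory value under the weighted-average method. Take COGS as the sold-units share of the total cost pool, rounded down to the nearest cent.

Ending inventory = $7,950.82

Sale 1, sell 1011: 1011/1468 × $25,540.05 → $17,589.23
Ending inventory (cost pool remaining) = $7,950.82
Check: goods available $25,540.05 = COGS $17,589.23 + ending $7,950.82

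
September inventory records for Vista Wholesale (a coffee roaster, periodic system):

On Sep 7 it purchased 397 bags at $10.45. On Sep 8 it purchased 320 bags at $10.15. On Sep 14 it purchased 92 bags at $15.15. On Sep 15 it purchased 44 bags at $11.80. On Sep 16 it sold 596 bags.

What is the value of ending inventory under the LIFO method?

Sep 16, 596 sold [LIFO — newest first]: 44 @ $11.80 + 92 @ $15.15 + 320 @ $10.15 + 140 @ $10.45 = $6,624.00
Ending inventory: 257 @ $10.45 = $2,685.65

Ending inventory = $2,685.65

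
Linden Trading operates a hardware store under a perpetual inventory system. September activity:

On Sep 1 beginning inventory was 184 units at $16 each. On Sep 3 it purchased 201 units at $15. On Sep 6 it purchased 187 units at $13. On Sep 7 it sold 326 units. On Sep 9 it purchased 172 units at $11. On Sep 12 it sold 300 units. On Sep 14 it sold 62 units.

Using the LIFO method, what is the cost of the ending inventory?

Ending inventory = $896

Sep 7, 326 sold [LIFO — newest first]: 187 @ $13 + 139 @ $15 = $4,516
Sep 12, 300 sold [LIFO — newest first]: 172 @ $11 + 62 @ $15 + 66 @ $16 = $3,878
Sep 14, 62 sold [LIFO — newest first]: 62 @ $16 = $992
Total COGS = $4,516 + $3,878 + $992 = $9,386
Ending inventory: 56 @ $16 = $896
Check: goods available $10,282 = COGS $9,386 + ending $896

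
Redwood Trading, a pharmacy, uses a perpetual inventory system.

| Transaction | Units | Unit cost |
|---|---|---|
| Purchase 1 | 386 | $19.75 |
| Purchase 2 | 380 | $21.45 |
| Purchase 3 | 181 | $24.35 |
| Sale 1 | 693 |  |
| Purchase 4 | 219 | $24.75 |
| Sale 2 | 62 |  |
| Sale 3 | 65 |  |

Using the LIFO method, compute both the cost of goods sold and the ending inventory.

Sale 1 (693) [LIFO — newest first]: 181 @ $24.35 + 380 @ $21.45 + 132 @ $19.75 = $15,165.35
Sale 2 (62) [LIFO — newest first]: 62 @ $24.75 = $1,534.50
Sale 3 (65) [LIFO — newest first]: 65 @ $24.75 = $1,608.75
Total COGS = $15,165.35 + $1,534.50 + $1,608.75 = $18,308.60
Ending inventory: 254 @ $19.75 + 92 @ $24.75 = $7,293.50

COGS = $18,308.60; ending inventory = $7,293.50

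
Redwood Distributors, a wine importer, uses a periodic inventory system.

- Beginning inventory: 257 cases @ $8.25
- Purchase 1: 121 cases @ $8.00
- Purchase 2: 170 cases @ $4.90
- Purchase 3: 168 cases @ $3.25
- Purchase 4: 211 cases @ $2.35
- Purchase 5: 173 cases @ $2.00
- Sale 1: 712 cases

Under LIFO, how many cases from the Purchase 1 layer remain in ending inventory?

Sale 1 (712) [LIFO — newest first]: 173 @ $2.00 + 211 @ $2.35 + 168 @ $3.25 + 160 @ $4.90 = $2,171.85
Ending inventory: 257 @ $8.25 + 121 @ $8.00 + 10 @ $4.90 = $3,137.25

121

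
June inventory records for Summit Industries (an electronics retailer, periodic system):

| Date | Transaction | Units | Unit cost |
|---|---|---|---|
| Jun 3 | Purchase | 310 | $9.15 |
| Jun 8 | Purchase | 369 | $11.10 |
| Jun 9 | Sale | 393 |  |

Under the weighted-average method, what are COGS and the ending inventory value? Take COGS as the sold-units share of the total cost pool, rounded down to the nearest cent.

Jun 9, sell 393: 393/679 × $6,932.40 → $4,012.42
Ending inventory (cost pool remaining) = $2,919.98

COGS = $4,012.42; ending inventory = $2,919.98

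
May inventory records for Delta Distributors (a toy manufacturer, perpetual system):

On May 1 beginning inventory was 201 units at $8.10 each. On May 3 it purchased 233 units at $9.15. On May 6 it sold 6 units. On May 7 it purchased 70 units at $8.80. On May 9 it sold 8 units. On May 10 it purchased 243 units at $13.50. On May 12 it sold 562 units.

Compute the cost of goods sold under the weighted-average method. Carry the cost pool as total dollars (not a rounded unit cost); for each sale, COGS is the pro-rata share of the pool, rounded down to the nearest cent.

After May 1: 201 on hand, pool $1,628.10 (≈ $8.1000 each)
After May 3: 434 on hand, pool $3,760.05 (≈ $8.6637 each)
May 6, sell 6: 6/434 × $3,760.05 → $51.98
After May 7: 498 on hand, pool $4,324.07 (≈ $8.6829 each)
May 9, sell 8: 8/498 × $4,324.07 → $69.46
After May 10: 733 on hand, pool $7,535.11 (≈ $10.2798 each)
May 12, sell 562: 562/733 × $7,535.11 → $5,777.26
Total COGS = $51.98 + $69.46 + $5,777.26 = $5,898.70
Ending inventory (cost pool remaining) = $1,757.85

COGS = $5,898.70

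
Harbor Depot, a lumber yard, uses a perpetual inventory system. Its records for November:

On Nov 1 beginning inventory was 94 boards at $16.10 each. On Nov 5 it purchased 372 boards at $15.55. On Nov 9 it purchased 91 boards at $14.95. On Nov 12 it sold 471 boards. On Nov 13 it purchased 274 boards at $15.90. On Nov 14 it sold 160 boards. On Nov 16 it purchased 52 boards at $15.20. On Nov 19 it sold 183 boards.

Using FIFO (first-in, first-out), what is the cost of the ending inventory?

Nov 12, 471 sold [FIFO — oldest first]: 94 @ $16.10 + 372 @ $15.55 + 5 @ $14.95 = $7,372.75
Nov 14, 160 sold [FIFO — oldest first]: 86 @ $14.95 + 74 @ $15.90 = $2,462.30
Nov 19, 183 sold [FIFO — oldest first]: 183 @ $15.90 = $2,909.70
Total COGS = $7,372.75 + $2,462.30 + $2,909.70 = $12,744.75
Ending inventory: 17 @ $15.90 + 52 @ $15.20 = $1,060.70
Check: goods available $13,805.45 = COGS $12,744.75 + ending $1,060.70

Ending inventory = $1,060.70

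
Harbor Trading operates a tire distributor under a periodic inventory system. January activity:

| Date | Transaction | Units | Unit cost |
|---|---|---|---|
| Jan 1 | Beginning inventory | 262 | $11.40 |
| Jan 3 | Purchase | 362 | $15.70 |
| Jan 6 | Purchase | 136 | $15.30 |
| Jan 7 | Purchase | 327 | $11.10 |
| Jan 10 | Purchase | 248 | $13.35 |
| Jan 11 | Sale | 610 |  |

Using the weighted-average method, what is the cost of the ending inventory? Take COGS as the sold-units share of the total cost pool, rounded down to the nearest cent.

Jan 11, sell 610: 610/1335 × $17,691.50 → $8,083.75
Ending inventory (cost pool remaining) = $9,607.75
Check: goods available $17,691.50 = COGS $8,083.75 + ending $9,607.75

Ending inventory = $9,607.75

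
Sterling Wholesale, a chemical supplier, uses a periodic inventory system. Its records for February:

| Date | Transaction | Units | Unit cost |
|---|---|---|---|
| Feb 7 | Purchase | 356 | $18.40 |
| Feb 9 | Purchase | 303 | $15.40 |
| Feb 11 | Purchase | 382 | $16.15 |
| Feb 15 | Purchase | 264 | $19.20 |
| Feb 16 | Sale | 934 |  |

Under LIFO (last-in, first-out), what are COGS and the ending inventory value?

Feb 16, 934 sold [LIFO — newest first]: 264 @ $19.20 + 382 @ $16.15 + 288 @ $15.40 = $15,673.30
Ending inventory: 356 @ $18.40 + 15 @ $15.40 = $6,781.40
Check: goods available $22,454.70 = COGS $15,673.30 + ending $6,781.40

COGS = $15,673.30; ending inventory = $6,781.40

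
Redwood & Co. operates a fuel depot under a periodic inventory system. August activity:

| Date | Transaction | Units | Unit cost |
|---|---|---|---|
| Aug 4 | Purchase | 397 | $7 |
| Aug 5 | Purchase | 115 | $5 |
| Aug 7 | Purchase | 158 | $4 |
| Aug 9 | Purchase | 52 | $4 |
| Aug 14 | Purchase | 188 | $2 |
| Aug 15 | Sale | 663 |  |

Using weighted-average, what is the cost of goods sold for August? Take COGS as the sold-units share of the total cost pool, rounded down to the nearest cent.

COGS = $3,329.57

Aug 15, sell 663: 663/910 × $4,570.00 → $3,329.57
Ending inventory (cost pool remaining) = $1,240.43
Check: goods available $4,570.00 = COGS $3,329.57 + ending $1,240.43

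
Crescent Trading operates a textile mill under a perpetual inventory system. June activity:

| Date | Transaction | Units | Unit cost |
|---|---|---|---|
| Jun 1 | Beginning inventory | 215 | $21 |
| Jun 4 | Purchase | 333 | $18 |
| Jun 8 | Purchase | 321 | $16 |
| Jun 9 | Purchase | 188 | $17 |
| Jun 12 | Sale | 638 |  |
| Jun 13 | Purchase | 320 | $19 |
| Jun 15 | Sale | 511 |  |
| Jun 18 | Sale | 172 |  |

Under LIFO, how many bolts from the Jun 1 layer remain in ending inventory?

56

Jun 12, 638 sold [LIFO — newest first]: 188 @ $17 + 321 @ $16 + 129 @ $18 = $10,654
Jun 15, 511 sold [LIFO — newest first]: 320 @ $19 + 191 @ $18 = $9,518
Jun 18, 172 sold [LIFO — newest first]: 13 @ $18 + 159 @ $21 = $3,573
Total COGS = $10,654 + $9,518 + $3,573 = $23,745
Ending inventory: 56 @ $21 = $1,176
Check: goods available $24,921 = COGS $23,745 + ending $1,176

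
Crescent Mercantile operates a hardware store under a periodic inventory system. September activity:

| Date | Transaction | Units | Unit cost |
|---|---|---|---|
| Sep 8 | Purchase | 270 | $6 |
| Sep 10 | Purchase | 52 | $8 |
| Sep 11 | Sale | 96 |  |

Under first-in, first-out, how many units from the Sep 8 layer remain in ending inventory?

Sep 11, 96 sold [FIFO — oldest first]: 96 @ $6 = $576
Ending inventory: 174 @ $6 + 52 @ $8 = $1,460

174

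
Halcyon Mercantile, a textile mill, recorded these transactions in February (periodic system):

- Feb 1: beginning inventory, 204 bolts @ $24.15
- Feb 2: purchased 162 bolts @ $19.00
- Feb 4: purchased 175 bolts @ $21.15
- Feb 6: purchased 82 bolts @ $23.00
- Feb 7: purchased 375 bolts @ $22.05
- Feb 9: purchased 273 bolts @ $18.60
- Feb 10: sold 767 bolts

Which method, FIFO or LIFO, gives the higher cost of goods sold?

FIFO COGS: 204 @ $24.15 + 162 @ $19.00 + 175 @ $21.15 + 82 @ $23.00 + 144 @ $22.05 = $16,767.05
LIFO COGS: 273 @ $18.60 + 375 @ $22.05 + 82 @ $23.00 + 37 @ $21.15 = $16,015.10

FIFO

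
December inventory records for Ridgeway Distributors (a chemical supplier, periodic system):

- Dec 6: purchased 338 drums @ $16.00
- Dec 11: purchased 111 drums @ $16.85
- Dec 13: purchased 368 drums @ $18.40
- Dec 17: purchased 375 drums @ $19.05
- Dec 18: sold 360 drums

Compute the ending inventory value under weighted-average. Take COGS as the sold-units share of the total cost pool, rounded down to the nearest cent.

Dec 18, sell 360: 360/1192 × $21,193.30 → $6,400.66
Ending inventory (cost pool remaining) = $14,792.64

Ending inventory = $14,792.64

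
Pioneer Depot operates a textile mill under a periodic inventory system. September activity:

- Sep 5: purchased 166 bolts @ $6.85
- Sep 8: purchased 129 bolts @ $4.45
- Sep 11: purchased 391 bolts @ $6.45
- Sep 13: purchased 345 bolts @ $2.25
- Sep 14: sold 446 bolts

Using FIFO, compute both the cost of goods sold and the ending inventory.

COGS = $2,685.10; ending inventory = $2,324.25

Sep 14, 446 sold [FIFO — oldest first]: 166 @ $6.85 + 129 @ $4.45 + 151 @ $6.45 = $2,685.10
Ending inventory: 240 @ $6.45 + 345 @ $2.25 = $2,324.25
Check: goods available $5,009.35 = COGS $2,685.10 + ending $2,324.25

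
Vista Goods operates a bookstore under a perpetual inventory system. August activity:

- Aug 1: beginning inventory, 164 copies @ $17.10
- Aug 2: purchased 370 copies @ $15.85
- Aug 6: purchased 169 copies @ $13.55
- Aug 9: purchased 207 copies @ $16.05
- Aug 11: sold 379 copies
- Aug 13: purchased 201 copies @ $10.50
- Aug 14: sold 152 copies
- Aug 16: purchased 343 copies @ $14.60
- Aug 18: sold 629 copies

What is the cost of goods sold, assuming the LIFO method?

Aug 11, 379 sold [LIFO — newest first]: 207 @ $16.05 + 169 @ $13.55 + 3 @ $15.85 = $5,659.85
Aug 14, 152 sold [LIFO — newest first]: 152 @ $10.50 = $1,596.00
Aug 18, 629 sold [LIFO — newest first]: 343 @ $14.60 + 49 @ $10.50 + 237 @ $15.85 = $9,278.75
Total COGS = $5,659.85 + $1,596.00 + $9,278.75 = $16,534.60
Ending inventory: 164 @ $17.10 + 130 @ $15.85 = $4,864.90

COGS = $16,534.60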